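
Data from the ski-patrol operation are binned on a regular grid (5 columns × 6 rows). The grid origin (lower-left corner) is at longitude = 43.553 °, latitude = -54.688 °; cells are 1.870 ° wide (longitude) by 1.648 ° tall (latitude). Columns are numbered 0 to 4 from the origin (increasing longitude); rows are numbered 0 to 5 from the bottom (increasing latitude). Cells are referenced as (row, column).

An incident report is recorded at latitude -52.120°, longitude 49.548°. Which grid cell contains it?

Column index: ⌊(49.548 − 43.553) / 1.870⌋ = ⌊3.206⌋ = 3
Row offset from origin: ⌊(-52.120 − -54.688) / 1.648⌋ = ⌊1.558⌋ = 1 → row 1

(1, 3)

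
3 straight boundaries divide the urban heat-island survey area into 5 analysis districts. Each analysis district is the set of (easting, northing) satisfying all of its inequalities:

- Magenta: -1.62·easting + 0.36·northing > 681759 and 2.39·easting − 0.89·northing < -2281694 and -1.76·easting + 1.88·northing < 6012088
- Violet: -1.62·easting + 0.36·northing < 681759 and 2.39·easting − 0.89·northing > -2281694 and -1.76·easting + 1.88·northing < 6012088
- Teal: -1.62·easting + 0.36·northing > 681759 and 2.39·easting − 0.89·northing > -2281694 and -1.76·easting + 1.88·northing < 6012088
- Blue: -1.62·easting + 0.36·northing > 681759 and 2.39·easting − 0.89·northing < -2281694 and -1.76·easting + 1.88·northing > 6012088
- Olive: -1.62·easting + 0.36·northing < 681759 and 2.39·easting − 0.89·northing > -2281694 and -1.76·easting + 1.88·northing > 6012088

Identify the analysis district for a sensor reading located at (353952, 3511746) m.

-1.62·353952 + 0.36·3511746 = 690826.320, which is > 681759
2.39·353952 − 0.89·3511746 = -2279508.660, which is > -2281694
-1.76·353952 + 1.88·3511746 = 5979126.960, which is < 6012088
This sign pattern matches Teal.

Teal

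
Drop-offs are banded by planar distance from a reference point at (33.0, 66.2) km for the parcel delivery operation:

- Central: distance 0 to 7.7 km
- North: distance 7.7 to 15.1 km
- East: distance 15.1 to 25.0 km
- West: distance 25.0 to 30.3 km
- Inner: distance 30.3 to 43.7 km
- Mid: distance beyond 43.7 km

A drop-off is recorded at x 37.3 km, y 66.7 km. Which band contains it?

Distance = √((37.3−33.0)² + (66.7−66.2)²) = √(18.490 + 0.250) = 4.329 km.
0 ≤ 4.329 < 7.7 → Central.

Central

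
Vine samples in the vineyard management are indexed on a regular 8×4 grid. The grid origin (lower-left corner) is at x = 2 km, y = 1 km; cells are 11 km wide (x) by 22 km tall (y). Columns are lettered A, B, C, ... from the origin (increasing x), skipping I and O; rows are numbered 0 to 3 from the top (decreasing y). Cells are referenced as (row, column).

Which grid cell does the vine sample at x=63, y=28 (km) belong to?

Column index: ⌊(63 − 2) / 11⌋ = ⌊5.545⌋ = 5 → column F
Row offset from origin: ⌊(28 − 1) / 22⌋ = ⌊1.227⌋ = 1 → row 2 (counted from top)

(2, F)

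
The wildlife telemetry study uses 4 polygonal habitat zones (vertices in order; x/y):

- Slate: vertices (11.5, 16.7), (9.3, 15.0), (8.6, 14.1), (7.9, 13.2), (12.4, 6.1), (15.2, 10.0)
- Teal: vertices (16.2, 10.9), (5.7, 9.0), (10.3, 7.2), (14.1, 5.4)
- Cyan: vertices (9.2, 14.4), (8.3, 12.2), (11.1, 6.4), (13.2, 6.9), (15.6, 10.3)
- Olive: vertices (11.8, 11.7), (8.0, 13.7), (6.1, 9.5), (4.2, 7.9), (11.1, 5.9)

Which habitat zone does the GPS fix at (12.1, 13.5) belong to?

Cast a ray rightward from (12.1, 13.5). For each polygon, the edges (by vertex number in listed order) whose endpoints lie on opposite sides of y = 13.5, where each meets that height, and whether that is right or left of the point:
Slate: 3–4 at x≈8.13 (left), 6–1 at x≈13.27 (right) → 1 crossing.
Teal: no edge straddles that height → 0 crossings.
Cyan: 1–2 at x≈8.83 (left), 5–1 at x≈10.60 (left) → 0 crossings.
Olive: 1–2 at x≈8.38 (left), 2–3 at x≈7.91 (left) → 0 crossings.
Only Slate has an odd count, so the point is inside Slate.

Slate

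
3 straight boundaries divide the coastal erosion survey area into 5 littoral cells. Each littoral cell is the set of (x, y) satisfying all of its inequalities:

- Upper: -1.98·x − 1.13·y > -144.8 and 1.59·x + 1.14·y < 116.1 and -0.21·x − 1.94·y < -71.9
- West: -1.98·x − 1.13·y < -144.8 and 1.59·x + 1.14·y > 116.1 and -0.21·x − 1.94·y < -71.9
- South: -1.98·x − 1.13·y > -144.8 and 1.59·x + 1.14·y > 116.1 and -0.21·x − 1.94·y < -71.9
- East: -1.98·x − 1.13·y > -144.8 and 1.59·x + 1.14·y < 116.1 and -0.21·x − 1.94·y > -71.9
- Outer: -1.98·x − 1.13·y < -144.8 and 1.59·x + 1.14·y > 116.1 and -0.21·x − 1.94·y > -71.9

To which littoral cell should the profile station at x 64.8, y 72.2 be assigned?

West

-1.98·64.8 − 1.13·72.2 = -209.890, which is < -144.8
1.59·64.8 + 1.14·72.2 = 185.340, which is > 116.1
-0.21·64.8 − 1.94·72.2 = -153.676, which is < -71.9
This sign pattern matches West.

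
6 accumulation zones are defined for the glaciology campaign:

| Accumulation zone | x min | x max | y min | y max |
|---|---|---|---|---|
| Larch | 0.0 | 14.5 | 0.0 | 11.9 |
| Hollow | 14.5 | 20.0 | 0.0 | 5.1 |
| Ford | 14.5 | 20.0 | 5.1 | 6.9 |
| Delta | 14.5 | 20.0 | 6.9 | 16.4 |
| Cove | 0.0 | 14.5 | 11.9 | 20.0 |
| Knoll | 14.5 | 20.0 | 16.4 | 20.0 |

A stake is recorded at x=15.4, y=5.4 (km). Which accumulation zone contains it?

The point has x = 15.4 and y = 5.4.
Only Ford satisfies 14.5 ≤ x ≤ 20.0 and 5.1 ≤ y ≤ 6.9.

Ford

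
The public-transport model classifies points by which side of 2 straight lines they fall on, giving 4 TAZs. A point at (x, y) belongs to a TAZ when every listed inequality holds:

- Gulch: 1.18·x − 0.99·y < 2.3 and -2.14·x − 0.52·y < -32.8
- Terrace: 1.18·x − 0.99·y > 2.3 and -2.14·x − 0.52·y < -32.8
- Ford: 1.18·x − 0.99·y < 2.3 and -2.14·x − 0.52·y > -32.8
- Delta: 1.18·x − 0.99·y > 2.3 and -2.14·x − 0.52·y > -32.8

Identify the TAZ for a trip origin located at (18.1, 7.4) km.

Terrace

1.18·18.1 − 0.99·7.4 = 14.032, which is > 2.3
-2.14·18.1 − 0.52·7.4 = -42.582, which is < -32.8
This sign pattern matches Terrace.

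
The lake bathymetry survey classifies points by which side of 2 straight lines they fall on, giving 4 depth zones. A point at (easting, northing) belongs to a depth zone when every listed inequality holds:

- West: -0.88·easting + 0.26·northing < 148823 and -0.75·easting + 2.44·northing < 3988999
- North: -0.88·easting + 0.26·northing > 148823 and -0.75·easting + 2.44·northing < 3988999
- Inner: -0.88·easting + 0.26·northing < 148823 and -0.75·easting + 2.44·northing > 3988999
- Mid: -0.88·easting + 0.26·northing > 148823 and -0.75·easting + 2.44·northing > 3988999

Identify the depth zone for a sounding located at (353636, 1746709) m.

Inner

-0.88·353636 + 0.26·1746709 = 142944.660, which is < 148823
-0.75·353636 + 2.44·1746709 = 3996742.960, which is > 3988999
This sign pattern matches Inner.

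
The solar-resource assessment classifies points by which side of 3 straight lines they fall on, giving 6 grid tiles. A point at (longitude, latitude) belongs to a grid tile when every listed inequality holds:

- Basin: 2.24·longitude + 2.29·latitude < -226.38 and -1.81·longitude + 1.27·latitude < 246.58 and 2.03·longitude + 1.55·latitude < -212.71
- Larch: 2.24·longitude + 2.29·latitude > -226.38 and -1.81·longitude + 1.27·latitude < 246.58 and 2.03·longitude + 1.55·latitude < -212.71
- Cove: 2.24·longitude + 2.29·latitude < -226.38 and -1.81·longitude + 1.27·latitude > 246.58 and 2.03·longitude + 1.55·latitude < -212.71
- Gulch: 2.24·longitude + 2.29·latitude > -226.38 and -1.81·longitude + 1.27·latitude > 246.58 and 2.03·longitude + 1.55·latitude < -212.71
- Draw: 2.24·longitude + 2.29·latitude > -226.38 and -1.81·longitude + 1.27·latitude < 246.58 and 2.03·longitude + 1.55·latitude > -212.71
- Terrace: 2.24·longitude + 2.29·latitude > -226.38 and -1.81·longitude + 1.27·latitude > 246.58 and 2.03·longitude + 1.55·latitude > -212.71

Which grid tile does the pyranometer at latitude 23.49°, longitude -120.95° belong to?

2.24·-120.95 + 2.29·23.49 = -217.136, which is > -226.38
-1.81·-120.95 + 1.27·23.49 = 248.752, which is > 246.58
2.03·-120.95 + 1.55·23.49 = -209.119, which is > -212.71
This sign pattern matches Terrace.

Terrace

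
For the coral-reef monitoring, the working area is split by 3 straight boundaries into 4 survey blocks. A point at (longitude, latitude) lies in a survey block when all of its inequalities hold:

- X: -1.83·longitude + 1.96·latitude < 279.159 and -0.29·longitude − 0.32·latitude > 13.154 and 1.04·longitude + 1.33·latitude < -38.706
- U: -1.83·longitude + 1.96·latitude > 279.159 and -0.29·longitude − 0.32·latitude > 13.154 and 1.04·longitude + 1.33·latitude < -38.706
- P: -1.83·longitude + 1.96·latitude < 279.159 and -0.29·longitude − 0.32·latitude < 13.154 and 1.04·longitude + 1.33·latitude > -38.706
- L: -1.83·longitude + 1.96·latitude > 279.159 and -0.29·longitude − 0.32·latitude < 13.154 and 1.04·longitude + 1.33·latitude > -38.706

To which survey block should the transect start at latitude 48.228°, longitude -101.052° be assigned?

U

-1.83·-101.052 + 1.96·48.228 = 279.452, which is > 279.159
-0.29·-101.052 − 0.32·48.228 = 13.872, which is > 13.154
1.04·-101.052 + 1.33·48.228 = -40.951, which is < -38.706
This sign pattern matches U.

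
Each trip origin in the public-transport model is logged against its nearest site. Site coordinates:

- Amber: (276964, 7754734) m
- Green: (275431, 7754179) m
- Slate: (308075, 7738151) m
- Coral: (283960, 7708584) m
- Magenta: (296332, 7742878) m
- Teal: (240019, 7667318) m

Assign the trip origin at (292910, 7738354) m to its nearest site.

Magenta

Squared distances to each site:
Amber: 522579316.000; Green: 555946066.000; Slate: 230018434.000; Coral: 966355400.000; Magenta: 32176660.000; Teal: 7843571177.000.
Minimum at Magenta.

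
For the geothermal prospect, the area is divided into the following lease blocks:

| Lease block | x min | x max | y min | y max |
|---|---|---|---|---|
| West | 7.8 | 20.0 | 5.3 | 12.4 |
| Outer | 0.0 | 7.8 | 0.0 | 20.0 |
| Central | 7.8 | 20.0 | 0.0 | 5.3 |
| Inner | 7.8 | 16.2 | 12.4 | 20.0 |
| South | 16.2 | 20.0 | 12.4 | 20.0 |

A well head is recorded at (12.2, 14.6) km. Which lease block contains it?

The point has x = 12.2 and y = 14.6.
Only Inner satisfies 7.8 ≤ x ≤ 16.2 and 12.4 ≤ y ≤ 20.0.

Inner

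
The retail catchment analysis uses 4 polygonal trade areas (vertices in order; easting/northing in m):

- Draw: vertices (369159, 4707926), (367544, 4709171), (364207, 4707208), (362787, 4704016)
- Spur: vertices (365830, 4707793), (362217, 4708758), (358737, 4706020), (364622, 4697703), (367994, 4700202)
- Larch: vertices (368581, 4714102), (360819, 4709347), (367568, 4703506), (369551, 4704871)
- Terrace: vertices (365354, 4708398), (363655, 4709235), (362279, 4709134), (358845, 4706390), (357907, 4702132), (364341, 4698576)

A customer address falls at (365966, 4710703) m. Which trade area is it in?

Cast a ray rightward from (365966, 4710703). For each polygon, the edges (by vertex number in listed order) whose endpoints lie on opposite sides of northing = 4710703, where each meets that height, and whether that is right or left of the point:
Draw: no edge straddles that height → 0 crossings.
Spur: no edge straddles that height → 0 crossings.
Larch: 1–2 at easting≈363032.5 (left), 4–1 at easting≈368938.2 (right) → 1 crossing.
Terrace: no edge straddles that height → 0 crossings.
Only Larch has an odd count, so the point is inside Larch.

Larch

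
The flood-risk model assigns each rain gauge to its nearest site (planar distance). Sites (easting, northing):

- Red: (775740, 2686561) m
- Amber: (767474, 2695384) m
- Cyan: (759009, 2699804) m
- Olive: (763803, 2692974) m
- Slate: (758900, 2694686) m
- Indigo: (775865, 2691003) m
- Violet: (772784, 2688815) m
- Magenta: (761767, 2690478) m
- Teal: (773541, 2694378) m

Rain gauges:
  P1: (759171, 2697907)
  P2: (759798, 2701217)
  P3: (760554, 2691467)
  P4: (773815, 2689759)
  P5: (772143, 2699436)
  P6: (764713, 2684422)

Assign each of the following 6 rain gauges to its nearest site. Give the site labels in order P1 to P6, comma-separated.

P1 → Cyan (d²=3624853.00)
P2 → Cyan (d²=2619090.00)
P3 → Magenta (d²=2449490.00)
P4 → Violet (d²=1954097.00)
P5 → Teal (d²=27537768.00)
P6 → Magenta (d²=45354052.00)

Cyan, Cyan, Magenta, Violet, Teal, Magenta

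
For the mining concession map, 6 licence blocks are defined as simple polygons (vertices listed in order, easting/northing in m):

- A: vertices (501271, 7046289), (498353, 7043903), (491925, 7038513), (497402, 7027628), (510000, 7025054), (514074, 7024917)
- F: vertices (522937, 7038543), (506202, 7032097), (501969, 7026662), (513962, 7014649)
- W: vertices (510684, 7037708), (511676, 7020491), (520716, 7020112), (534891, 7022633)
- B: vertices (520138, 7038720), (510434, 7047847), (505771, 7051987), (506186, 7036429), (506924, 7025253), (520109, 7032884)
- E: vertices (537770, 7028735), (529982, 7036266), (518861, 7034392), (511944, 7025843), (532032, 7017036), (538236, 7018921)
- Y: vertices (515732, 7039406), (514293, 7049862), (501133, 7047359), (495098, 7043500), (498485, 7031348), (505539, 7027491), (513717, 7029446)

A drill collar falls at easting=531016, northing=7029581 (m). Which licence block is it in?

E

Cast a ray rightward from (531016, 7029581). For each polygon, the edges (by vertex number in listed order) whose endpoints lie on opposite sides of northing = 7029581, where each meets that height, and whether that is right or left of the point:
A: 3–4 at easting≈496419.3 (left), 6–1 at easting≈511280.0 (left) → 0 crossings.
F: 2–3 at easting≈504242.4 (left), 4–1 at easting≈519570.7 (left) → 0 crossings.
W: 1–2 at easting≈511152.3 (left), 4–1 at easting≈523734.1 (left) → 0 crossings.
B: 4–5 at easting≈506638.2 (left), 5–6 at easting≈514402.0 (left) → 0 crossings.
E: 1–2 at easting≈536895.1 (right), 3–4 at easting≈514968.4 (left) → 1 crossing.
Y: 5–6 at easting≈501716.6 (left), 7–1 at easting≈513744.3 (left) → 0 crossings.
Only E has an odd count, so the point is inside E.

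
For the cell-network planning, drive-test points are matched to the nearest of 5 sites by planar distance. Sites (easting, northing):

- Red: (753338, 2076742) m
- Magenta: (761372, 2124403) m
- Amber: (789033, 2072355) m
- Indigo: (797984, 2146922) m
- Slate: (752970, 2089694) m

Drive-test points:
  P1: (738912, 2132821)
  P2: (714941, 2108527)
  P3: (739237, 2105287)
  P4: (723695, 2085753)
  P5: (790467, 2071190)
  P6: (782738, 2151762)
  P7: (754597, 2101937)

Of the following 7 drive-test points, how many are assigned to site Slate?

4

P1 → Magenta
P2 → Slate
P3 → Slate
P4 → Slate
P5 → Amber
P6 → Indigo
P7 → Slate
4 of the 7 go to Slate.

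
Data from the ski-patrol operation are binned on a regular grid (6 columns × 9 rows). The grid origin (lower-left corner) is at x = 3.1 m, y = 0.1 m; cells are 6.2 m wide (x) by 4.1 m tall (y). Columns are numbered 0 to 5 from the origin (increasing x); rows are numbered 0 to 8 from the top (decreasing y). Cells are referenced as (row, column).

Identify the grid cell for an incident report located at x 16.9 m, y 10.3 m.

(6, 2)

Column index: ⌊(16.9 − 3.1) / 6.2⌋ = ⌊2.226⌋ = 2
Row offset from origin: ⌊(10.3 − 0.1) / 4.1⌋ = ⌊2.488⌋ = 2 → row 6 (counted from top)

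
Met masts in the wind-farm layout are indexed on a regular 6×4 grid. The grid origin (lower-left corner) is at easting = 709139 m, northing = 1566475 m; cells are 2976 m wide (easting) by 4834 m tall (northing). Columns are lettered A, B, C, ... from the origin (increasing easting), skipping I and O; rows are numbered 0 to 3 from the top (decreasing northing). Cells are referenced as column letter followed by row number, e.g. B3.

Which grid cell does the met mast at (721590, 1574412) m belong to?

E2

Column index: ⌊(721590 − 709139) / 2976⌋ = ⌊4.184⌋ = 4 → column E
Row offset from origin: ⌊(1574412 − 1566475) / 4834⌋ = ⌊1.642⌋ = 1 → row 2 (counted from top)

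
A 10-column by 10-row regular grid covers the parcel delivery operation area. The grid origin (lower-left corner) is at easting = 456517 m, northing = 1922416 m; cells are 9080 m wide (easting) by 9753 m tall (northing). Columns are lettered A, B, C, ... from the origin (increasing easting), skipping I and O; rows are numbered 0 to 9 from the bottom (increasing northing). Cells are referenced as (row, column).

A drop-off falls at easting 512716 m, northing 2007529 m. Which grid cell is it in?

Column index: ⌊(512716 − 456517) / 9080⌋ = ⌊6.189⌋ = 6 → column G
Row offset from origin: ⌊(2007529 − 1922416) / 9753⌋ = ⌊8.727⌋ = 8 → row 8

(8, G)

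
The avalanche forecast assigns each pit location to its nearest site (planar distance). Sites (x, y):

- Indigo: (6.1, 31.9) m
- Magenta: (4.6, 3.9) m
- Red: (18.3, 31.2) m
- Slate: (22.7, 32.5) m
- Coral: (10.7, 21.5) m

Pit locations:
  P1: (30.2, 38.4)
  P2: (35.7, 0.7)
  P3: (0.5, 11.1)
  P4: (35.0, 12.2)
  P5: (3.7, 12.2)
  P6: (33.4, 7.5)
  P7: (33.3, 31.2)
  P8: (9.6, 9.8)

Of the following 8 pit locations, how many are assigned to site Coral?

P1 → Slate
P2 → Magenta
P3 → Magenta
P4 → Slate
P5 → Magenta
P6 → Coral
P7 → Slate
P8 → Magenta
1 of the 8 goes to Coral.

1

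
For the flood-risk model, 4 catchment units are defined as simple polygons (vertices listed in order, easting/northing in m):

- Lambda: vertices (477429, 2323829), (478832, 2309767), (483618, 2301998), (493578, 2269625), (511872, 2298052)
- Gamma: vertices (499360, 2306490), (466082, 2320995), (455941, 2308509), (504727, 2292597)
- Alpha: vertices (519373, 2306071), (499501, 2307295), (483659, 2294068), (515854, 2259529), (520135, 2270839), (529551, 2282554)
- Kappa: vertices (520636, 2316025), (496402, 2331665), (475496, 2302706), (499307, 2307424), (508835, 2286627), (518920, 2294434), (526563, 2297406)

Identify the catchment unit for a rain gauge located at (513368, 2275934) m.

Cast a ray rightward from (513368, 2275934). For each polygon, the edges (by vertex number in listed order) whose endpoints lie on opposite sides of northing = 2275934, where each meets that height, and whether that is right or left of the point:
Lambda: 3–4 at easting≈491636.9 (left), 4–5 at easting≈497638.1 (left) → 0 crossings.
Gamma: no edge straddles that height → 0 crossings.
Alpha: 3–4 at easting≈500562.3 (left), 5–6 at easting≈524230.1 (right) → 1 crossing.
Kappa: no edge straddles that height → 0 crossings.
Only Alpha has an odd count, so the point is inside Alpha.

Alpha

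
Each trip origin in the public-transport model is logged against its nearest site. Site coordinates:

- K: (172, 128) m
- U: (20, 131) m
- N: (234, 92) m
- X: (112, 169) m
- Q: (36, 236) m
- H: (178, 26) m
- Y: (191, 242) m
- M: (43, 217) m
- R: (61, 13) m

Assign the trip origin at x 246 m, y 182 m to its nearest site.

Y

Squared distances to each site:
K: 8392.000; U: 53677.000; N: 8244.000; X: 18125.000; Q: 47016.000; H: 28960.000; Y: 6625.000; M: 42434.000; R: 62786.000.
Minimum at Y.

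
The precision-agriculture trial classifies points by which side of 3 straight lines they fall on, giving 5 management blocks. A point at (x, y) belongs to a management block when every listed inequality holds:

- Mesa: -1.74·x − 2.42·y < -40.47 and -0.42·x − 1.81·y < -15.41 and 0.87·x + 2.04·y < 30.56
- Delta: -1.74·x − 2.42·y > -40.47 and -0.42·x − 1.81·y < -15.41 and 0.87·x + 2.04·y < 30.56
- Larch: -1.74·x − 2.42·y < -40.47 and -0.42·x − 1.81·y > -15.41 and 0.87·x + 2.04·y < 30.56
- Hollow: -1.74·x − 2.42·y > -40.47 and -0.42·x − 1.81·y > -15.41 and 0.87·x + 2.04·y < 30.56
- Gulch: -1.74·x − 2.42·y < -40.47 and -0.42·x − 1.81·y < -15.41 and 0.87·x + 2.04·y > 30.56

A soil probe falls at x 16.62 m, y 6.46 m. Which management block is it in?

Mesa

-1.74·16.62 − 2.42·6.46 = -44.552, which is < -40.47
-0.42·16.62 − 1.81·6.46 = -18.673, which is < -15.41
0.87·16.62 + 2.04·6.46 = 27.638, which is < 30.56
This sign pattern matches Mesa.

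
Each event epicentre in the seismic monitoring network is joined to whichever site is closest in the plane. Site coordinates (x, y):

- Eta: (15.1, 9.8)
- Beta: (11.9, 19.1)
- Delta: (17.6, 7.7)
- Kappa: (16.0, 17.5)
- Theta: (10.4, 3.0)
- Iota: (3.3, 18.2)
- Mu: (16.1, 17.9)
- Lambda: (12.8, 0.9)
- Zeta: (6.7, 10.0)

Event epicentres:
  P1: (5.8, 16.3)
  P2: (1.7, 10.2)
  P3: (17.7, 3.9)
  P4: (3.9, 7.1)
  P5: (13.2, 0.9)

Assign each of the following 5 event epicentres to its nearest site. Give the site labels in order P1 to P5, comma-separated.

P1 → Iota (d²=9.86)
P2 → Zeta (d²=25.04)
P3 → Delta (d²=14.45)
P4 → Zeta (d²=16.25)
P5 → Lambda (d²=0.16)

Iota, Zeta, Delta, Zeta, Lambda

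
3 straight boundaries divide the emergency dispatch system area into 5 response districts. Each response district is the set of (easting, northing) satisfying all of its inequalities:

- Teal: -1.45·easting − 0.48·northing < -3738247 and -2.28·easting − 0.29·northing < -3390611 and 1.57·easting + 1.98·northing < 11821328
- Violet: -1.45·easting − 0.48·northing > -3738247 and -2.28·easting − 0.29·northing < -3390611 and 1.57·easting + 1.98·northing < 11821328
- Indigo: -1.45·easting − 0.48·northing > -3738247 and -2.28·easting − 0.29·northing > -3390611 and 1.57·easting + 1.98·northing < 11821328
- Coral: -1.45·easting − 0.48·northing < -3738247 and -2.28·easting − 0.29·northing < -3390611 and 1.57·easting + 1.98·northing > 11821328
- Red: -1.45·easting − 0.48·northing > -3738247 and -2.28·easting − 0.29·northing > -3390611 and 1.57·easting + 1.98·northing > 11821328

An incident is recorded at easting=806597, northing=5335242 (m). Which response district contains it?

Red

-1.45·806597 − 0.48·5335242 = -3730481.810, which is > -3738247
-2.28·806597 − 0.29·5335242 = -3386261.340, which is > -3390611
1.57·806597 + 1.98·5335242 = 11830136.450, which is > 11821328
This sign pattern matches Red.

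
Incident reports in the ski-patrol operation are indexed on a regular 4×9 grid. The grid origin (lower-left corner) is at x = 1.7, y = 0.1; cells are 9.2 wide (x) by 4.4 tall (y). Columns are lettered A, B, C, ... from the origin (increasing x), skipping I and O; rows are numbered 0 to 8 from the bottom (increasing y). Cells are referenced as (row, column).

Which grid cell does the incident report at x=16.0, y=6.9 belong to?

Column index: ⌊(16.0 − 1.7) / 9.2⌋ = ⌊1.554⌋ = 1 → column B
Row offset from origin: ⌊(6.9 − 0.1) / 4.4⌋ = ⌊1.545⌋ = 1 → row 1

(1, B)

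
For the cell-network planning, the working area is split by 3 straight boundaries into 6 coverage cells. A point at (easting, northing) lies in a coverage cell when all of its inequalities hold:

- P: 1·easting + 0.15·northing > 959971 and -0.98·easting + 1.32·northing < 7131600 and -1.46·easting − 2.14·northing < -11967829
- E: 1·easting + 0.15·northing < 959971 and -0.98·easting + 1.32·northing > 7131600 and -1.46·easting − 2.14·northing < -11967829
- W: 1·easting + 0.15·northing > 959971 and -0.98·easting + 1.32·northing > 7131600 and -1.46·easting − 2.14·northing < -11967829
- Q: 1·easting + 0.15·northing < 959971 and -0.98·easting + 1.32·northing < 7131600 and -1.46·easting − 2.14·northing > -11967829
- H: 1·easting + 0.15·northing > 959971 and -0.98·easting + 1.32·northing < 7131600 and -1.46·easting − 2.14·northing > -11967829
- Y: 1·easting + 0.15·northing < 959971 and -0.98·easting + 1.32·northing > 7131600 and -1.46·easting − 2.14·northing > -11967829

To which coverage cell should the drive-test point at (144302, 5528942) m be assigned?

1·144302 + 0.15·5528942 = 973643.300, which is > 959971
-0.98·144302 + 1.32·5528942 = 7156787.480, which is > 7131600
-1.46·144302 − 2.14·5528942 = -12042616.800, which is < -11967829
This sign pattern matches W.

W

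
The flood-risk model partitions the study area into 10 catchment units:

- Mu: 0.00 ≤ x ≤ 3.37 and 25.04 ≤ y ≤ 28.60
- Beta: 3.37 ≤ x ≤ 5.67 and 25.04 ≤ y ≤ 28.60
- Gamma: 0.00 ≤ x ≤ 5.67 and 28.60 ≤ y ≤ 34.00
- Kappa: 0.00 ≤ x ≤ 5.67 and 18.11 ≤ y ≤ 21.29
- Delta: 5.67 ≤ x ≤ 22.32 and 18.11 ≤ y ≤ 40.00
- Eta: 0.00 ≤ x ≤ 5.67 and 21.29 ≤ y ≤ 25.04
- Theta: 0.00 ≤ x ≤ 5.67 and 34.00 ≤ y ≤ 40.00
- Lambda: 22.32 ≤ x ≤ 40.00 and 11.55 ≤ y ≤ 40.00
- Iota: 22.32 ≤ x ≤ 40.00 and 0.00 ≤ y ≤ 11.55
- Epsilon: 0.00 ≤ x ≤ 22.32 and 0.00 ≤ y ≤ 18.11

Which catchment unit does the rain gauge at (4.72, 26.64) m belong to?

Beta

The point has x = 4.72 and y = 26.64.
Only Beta satisfies 3.37 ≤ x ≤ 5.67 and 25.04 ≤ y ≤ 28.60.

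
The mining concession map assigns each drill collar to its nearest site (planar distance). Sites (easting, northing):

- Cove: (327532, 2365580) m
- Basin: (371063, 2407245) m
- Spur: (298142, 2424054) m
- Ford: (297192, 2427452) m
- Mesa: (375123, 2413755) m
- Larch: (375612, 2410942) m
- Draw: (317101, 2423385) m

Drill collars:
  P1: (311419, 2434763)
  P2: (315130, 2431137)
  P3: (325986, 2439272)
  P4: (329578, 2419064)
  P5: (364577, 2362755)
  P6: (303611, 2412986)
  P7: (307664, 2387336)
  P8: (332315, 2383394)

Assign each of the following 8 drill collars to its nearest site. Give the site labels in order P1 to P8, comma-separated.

Draw, Draw, Draw, Draw, Cove, Spur, Cove, Cove

P1 → Draw (d²=161744008.00)
P2 → Draw (d²=63978345.00)
P3 → Draw (d²=331339994.00)
P4 → Draw (d²=174346570.00)
P5 → Cove (d²=1380312650.00)
P6 → Spur (d²=152410585.00)
P7 → Cove (d²=868060960.00)
P8 → Cove (d²=340215685.00)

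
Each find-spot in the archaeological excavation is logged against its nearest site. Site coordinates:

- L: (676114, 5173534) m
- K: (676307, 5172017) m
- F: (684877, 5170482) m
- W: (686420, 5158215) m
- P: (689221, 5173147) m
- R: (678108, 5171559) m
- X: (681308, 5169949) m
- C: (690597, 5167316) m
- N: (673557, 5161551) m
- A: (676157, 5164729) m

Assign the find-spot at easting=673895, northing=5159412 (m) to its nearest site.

N

Squared distances to each site:
L: 204354845.000; K: 164703769.000; F: 243149224.000; W: 158308434.000; P: 423536501.000; R: 165298978.000; X: 165980938.000; C: 341430020.000; N: 4689565.000; A: 33387133.000.
Minimum at N.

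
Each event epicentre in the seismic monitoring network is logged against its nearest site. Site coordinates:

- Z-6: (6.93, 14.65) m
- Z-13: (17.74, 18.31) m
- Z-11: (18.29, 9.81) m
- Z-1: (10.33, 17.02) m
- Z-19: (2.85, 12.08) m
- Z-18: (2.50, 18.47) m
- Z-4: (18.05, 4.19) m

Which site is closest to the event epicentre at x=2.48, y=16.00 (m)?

Squared distances to each site:
Z-6: 21.625; Z-13: 238.204; Z-11: 288.272; Z-1: 62.663; Z-19: 15.503; Z-18: 6.101; Z-4: 381.901.
Minimum at Z-18.

Z-18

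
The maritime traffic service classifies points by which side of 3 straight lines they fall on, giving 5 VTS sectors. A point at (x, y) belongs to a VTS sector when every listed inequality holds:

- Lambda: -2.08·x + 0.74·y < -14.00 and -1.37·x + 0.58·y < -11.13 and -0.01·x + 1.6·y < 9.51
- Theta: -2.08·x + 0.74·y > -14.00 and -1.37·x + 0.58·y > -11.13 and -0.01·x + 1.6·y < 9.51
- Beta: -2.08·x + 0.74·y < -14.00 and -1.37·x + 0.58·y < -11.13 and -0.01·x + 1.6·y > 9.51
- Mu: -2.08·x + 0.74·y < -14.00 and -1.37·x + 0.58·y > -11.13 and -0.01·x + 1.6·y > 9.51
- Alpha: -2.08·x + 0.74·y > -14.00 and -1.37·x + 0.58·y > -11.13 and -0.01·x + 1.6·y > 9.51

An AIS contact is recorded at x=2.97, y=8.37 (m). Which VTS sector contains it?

-2.08·2.97 + 0.74·8.37 = 0.016, which is > -14.00
-1.37·2.97 + 0.58·8.37 = 0.786, which is > -11.13
-0.01·2.97 + 1.6·8.37 = 13.362, which is > 9.51
This sign pattern matches Alpha.

Alpha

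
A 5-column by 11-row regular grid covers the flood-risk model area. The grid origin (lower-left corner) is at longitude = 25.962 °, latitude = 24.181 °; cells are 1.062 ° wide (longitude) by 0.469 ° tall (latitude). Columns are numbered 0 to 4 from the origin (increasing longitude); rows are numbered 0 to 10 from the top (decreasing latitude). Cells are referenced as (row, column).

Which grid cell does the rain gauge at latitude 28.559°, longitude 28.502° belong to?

(1, 2)

Column index: ⌊(28.502 − 25.962) / 1.062⌋ = ⌊2.392⌋ = 2
Row offset from origin: ⌊(28.559 − 24.181) / 0.469⌋ = ⌊9.335⌋ = 9 → row 1 (counted from top)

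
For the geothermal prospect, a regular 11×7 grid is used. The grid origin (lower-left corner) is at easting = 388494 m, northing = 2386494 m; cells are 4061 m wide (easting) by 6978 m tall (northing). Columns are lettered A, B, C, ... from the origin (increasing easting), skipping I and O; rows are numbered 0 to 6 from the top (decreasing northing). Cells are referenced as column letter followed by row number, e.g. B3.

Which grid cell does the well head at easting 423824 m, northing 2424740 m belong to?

J1

Column index: ⌊(423824 − 388494) / 4061⌋ = ⌊8.700⌋ = 8 → column J
Row offset from origin: ⌊(2424740 − 2386494) / 6978⌋ = ⌊5.481⌋ = 5 → row 1 (counted from top)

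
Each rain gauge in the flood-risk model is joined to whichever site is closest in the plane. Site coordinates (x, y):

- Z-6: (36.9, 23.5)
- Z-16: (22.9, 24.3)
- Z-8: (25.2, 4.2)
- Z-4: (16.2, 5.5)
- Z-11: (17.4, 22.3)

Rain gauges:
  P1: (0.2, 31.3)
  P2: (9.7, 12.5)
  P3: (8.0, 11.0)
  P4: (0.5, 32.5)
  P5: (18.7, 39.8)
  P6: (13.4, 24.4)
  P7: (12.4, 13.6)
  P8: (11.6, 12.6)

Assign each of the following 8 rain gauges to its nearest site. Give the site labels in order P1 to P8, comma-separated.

P1 → Z-11 (d²=376.84)
P2 → Z-4 (d²=91.25)
P3 → Z-4 (d²=97.49)
P4 → Z-11 (d²=389.65)
P5 → Z-16 (d²=257.89)
P6 → Z-11 (d²=20.41)
P7 → Z-4 (d²=80.05)
P8 → Z-4 (d²=71.57)

Z-11, Z-4, Z-4, Z-11, Z-16, Z-11, Z-4, Z-4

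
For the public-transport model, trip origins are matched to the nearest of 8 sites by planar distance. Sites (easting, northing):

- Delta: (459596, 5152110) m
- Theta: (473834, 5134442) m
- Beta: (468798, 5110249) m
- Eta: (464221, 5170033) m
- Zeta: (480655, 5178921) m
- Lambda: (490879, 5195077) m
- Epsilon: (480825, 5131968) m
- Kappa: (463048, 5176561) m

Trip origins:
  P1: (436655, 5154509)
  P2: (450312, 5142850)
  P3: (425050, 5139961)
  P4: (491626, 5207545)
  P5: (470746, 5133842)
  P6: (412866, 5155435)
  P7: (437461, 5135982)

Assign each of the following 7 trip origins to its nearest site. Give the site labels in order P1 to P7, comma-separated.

P1 → Delta (d²=532044682.00)
P2 → Delta (d²=171940256.00)
P3 → Delta (d²=1341024317.00)
P4 → Lambda (d²=156009033.00)
P5 → Theta (d²=9895744.00)
P6 → Delta (d²=2194748525.00)
P7 → Delta (d²=750070609.00)

Delta, Delta, Delta, Lambda, Theta, Delta, Delta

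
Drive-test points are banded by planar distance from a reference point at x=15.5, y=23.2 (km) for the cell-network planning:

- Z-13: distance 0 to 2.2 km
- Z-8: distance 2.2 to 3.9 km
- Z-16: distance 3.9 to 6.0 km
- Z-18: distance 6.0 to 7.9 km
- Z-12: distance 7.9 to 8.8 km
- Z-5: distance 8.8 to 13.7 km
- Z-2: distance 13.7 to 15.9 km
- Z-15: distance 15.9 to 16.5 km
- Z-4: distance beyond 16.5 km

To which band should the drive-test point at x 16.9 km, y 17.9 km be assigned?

Z-16

Distance = √((16.9−15.5)² + (17.9−23.2)²) = √(1.960 + 28.090) = 5.482 km.
3.9 ≤ 5.482 < 6.0 → Z-16.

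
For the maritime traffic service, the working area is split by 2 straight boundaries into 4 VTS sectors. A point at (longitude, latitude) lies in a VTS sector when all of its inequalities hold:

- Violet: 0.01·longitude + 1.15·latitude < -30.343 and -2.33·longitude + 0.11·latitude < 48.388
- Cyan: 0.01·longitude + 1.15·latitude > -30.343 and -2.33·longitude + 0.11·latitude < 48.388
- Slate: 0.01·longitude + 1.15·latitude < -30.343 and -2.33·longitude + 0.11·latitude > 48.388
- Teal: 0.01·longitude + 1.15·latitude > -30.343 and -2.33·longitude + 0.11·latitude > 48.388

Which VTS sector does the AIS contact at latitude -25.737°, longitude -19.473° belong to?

Cyan

0.01·-19.473 + 1.15·-25.737 = -29.792, which is > -30.343
-2.33·-19.473 + 0.11·-25.737 = 42.541, which is < 48.388
This sign pattern matches Cyan.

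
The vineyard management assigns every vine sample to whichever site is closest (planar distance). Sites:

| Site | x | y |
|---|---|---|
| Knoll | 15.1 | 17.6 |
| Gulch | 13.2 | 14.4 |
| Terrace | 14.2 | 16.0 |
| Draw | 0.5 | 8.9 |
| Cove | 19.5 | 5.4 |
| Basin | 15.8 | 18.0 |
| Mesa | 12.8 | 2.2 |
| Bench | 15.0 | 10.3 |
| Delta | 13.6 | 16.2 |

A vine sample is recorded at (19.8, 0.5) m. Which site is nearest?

Squared distances to each site:
Knoll: 314.500; Gulch: 236.770; Terrace: 271.610; Draw: 443.050; Cove: 24.100; Basin: 322.250; Mesa: 51.890; Bench: 119.080; Delta: 284.930.
Minimum at Cove.

Cove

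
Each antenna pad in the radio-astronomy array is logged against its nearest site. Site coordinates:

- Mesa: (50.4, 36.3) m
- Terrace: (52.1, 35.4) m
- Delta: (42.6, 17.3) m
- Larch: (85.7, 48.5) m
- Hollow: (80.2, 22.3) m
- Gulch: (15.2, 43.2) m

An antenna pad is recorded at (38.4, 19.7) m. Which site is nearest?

Squared distances to each site:
Mesa: 419.560; Terrace: 434.180; Delta: 23.400; Larch: 3066.730; Hollow: 1754.000; Gulch: 1090.490.
Minimum at Delta.

Delta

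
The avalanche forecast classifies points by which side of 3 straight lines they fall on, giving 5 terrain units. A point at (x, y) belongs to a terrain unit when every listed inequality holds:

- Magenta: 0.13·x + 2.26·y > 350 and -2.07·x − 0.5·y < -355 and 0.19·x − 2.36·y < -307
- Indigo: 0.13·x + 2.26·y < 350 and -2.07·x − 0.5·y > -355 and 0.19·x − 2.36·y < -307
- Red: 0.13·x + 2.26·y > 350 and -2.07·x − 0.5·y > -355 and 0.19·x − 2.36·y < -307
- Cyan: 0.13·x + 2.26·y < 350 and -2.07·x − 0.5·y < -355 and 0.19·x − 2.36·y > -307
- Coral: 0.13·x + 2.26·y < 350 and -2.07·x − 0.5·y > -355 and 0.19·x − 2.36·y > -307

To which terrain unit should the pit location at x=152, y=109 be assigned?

Cyan

0.13·152 + 2.26·109 = 266.100, which is < 350
-2.07·152 − 0.5·109 = -369.140, which is < -355
0.19·152 − 2.36·109 = -228.360, which is > -307
This sign pattern matches Cyan.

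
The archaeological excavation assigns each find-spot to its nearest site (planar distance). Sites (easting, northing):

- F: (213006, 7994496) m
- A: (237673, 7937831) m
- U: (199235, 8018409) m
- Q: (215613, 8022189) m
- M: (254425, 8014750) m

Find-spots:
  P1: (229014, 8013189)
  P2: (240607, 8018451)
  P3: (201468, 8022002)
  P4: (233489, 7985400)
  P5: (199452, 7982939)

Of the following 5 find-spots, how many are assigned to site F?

P1 → Q
P2 → M
P3 → U
P4 → F
P5 → F
2 of the 5 go to F.

2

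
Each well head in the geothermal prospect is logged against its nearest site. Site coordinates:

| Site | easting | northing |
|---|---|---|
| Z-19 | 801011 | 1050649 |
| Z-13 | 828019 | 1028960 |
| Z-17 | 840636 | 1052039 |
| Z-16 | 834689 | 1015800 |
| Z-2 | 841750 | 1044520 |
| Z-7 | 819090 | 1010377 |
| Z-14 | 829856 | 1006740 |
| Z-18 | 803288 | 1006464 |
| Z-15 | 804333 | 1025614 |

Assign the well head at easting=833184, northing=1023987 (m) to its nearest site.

Squared distances to each site:
Z-19: 1745964173.000; Z-13: 51407954.000; Z-17: 842447008.000; Z-16: 69291994.000; Z-2: 494980445.000; Z-7: 383872936.000; Z-14: 308534593.000; Z-18: 1200826345.000; Z-15: 835027330.000.
Minimum at Z-13.

Z-13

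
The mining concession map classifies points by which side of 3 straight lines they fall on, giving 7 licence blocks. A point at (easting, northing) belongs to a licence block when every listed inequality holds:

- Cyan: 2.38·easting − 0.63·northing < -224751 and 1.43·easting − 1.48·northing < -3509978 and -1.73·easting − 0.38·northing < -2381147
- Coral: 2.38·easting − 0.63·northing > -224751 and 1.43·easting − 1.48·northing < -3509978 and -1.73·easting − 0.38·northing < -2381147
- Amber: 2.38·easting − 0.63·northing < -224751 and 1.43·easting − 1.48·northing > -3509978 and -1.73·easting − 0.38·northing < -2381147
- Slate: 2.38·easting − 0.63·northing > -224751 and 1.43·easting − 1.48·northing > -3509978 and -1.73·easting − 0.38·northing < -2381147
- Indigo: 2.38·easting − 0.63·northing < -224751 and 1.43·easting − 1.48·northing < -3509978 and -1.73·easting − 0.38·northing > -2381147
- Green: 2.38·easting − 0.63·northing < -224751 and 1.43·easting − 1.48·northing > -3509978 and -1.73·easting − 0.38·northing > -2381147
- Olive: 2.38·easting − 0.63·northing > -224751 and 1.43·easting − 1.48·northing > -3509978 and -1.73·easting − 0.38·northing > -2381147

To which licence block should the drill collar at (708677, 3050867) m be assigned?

Amber

2.38·708677 − 0.63·3050867 = -235394.950, which is < -224751
1.43·708677 − 1.48·3050867 = -3501875.050, which is > -3509978
-1.73·708677 − 0.38·3050867 = -2385340.670, which is < -2381147
This sign pattern matches Amber.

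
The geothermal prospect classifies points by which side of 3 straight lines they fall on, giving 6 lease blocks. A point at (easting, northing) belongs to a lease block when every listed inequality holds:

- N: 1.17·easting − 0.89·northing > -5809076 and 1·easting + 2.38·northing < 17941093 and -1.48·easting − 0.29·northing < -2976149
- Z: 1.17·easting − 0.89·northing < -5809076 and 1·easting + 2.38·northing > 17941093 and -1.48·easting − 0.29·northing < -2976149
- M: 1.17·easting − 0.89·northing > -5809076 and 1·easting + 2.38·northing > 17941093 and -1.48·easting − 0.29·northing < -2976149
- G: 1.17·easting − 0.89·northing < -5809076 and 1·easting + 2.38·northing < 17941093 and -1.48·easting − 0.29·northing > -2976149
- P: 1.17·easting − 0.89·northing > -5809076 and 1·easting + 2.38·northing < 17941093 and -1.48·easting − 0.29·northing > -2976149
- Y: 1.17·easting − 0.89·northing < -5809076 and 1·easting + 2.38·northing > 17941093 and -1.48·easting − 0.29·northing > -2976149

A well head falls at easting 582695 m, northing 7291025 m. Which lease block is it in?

1.17·582695 − 0.89·7291025 = -5807259.100, which is > -5809076
1·582695 + 2.38·7291025 = 17935334.500, which is < 17941093
-1.48·582695 − 0.29·7291025 = -2976785.850, which is < -2976149
This sign pattern matches N.

N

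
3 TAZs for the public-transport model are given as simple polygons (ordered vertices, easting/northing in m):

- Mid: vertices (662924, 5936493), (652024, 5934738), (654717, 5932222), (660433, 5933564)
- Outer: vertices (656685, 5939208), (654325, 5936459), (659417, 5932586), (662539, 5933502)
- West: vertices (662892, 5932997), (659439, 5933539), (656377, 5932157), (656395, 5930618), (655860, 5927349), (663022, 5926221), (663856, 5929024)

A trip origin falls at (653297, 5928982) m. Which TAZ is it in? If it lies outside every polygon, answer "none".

none

Cast a ray rightward from (653297, 5928982). For each polygon, the edges (by vertex number in listed order) whose endpoints lie on opposite sides of northing = 5928982, where each meets that height, and whether that is right or left of the point:
Mid: no edge straddles that height → 0 crossings.
Outer: no edge straddles that height → 0 crossings.
West: 4–5 at easting≈656127.3 (right), 6–7 at easting≈663843.5 (right) → 2 crossings.
All counts are even, so the point lies outside every listed polygon.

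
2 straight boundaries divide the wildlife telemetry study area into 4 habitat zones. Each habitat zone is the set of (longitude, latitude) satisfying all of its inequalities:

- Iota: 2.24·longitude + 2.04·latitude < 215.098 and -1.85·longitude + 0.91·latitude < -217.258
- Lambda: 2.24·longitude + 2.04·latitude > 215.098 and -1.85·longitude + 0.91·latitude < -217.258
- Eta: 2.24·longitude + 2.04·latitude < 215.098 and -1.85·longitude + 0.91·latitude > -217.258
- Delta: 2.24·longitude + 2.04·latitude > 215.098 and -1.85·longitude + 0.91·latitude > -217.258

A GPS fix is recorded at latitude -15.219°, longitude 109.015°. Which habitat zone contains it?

Eta

2.24·109.015 + 2.04·-15.219 = 213.147, which is < 215.098
-1.85·109.015 + 0.91·-15.219 = -215.527, which is > -217.258
This sign pattern matches Eta.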